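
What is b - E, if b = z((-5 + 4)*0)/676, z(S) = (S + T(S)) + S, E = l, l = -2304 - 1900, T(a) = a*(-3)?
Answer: 4204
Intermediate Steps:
T(a) = -3*a
l = -4204
E = -4204
z(S) = -S (z(S) = (S - 3*S) + S = -2*S + S = -S)
b = 0 (b = -(-5 + 4)*0/676 = -(-1)*0*(1/676) = -1*0*(1/676) = 0*(1/676) = 0)
b - E = 0 - 1*(-4204) = 0 + 4204 = 4204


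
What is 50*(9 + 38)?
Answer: 2350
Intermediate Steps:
50*(9 + 38) = 50*47 = 2350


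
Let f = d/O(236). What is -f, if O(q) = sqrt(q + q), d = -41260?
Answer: 10315*sqrt(118)/59 ≈ 1899.1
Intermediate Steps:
O(q) = sqrt(2)*sqrt(q) (O(q) = sqrt(2*q) = sqrt(2)*sqrt(q))
f = -10315*sqrt(118)/59 (f = -41260*sqrt(118)/236 = -10315*sqrt(118)/59 ≈ -1899.1)
-f = -(-10315)*sqrt(118)/59 = 10315*sqrt(118)/59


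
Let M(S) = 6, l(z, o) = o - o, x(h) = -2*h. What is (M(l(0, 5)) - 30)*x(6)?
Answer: 288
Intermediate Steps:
l(z, o) = 0
(M(l(0, 5)) - 30)*x(6) = (6 - 30)*(-2*6) = -24*(-12) = 288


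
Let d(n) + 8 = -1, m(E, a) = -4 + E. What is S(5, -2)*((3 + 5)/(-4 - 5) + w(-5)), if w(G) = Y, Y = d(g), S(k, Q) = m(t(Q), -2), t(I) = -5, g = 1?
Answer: 89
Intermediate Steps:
S(k, Q) = -9 (S(k, Q) = -4 - 5 = -9)
d(n) = -9 (d(n) = -8 - 1 = -9)
Y = -9
w(G) = -9
S(5, -2)*((3 + 5)/(-4 - 5) + w(-5)) = -9*((3 + 5)/(-4 - 5) - 9) = -9*(8/(-9) - 9) = -9*(8*(-⅑) - 9) = -9*(-8/9 - 9) = -9*(-89/9) = 89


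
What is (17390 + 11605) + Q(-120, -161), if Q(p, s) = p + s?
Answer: 28714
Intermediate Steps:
(17390 + 11605) + Q(-120, -161) = (17390 + 11605) + (-120 - 161) = 28995 - 281 = 28714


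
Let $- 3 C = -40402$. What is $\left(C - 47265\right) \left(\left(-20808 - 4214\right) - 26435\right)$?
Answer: $\frac{5217379601}{3} \approx 1.7391 \cdot 10^{9}$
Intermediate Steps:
$C = \frac{40402}{3}$ ($C = \left(- \frac{1}{3}\right) \left(-40402\right) = \frac{40402}{3} \approx 13467.0$)
$\left(C - 47265\right) \left(\left(-20808 - 4214\right) - 26435\right) = \left(\frac{40402}{3} - 47265\right) \left(\left(-20808 - 4214\right) - 26435\right) = - \frac{101393 \left(-25022 - 26435\right)}{3} = \left(- \frac{101393}{3}\right) \left(-51457\right) = \frac{5217379601}{3}$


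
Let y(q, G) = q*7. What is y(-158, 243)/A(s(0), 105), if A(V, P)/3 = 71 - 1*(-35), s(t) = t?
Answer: -553/159 ≈ -3.4780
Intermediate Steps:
y(q, G) = 7*q
A(V, P) = 318 (A(V, P) = 3*(71 - 1*(-35)) = 3*(71 + 35) = 3*106 = 318)
y(-158, 243)/A(s(0), 105) = (7*(-158))/318 = -1106*1/318 = -553/159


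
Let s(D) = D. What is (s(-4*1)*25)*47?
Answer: -4700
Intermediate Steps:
(s(-4*1)*25)*47 = (-4*1*25)*47 = -4*25*47 = -100*47 = -4700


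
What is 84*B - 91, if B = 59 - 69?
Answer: -931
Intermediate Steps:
B = -10
84*B - 91 = 84*(-10) - 91 = -840 - 91 = -931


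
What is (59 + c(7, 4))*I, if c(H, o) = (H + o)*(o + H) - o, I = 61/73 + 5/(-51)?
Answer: 483296/3723 ≈ 129.81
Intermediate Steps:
I = 2746/3723 (I = 61*(1/73) + 5*(-1/51) = 61/73 - 5/51 = 2746/3723 ≈ 0.73758)
c(H, o) = (H + o)² - o (c(H, o) = (H + o)*(H + o) - o = (H + o)² - o)
(59 + c(7, 4))*I = (59 + ((7 + 4)² - 1*4))*(2746/3723) = (59 + (11² - 4))*(2746/3723) = (59 + (121 - 4))*(2746/3723) = (59 + 117)*(2746/3723) = 176*(2746/3723) = 483296/3723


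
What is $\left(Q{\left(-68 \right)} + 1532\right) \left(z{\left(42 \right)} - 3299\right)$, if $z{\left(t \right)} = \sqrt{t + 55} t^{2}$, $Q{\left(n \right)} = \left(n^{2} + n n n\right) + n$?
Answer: $1017226856 - 543918816 \sqrt{97} \approx -4.3398 \cdot 10^{9}$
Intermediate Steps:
$Q{\left(n \right)} = n + n^{2} + n^{3}$ ($Q{\left(n \right)} = \left(n^{2} + n^{2} n\right) + n = \left(n^{2} + n^{3}\right) + n = n + n^{2} + n^{3}$)
$z{\left(t \right)} = t^{2} \sqrt{55 + t}$ ($z{\left(t \right)} = \sqrt{55 + t} t^{2} = t^{2} \sqrt{55 + t}$)
$\left(Q{\left(-68 \right)} + 1532\right) \left(z{\left(42 \right)} - 3299\right) = \left(- 68 \left(1 - 68 + \left(-68\right)^{2}\right) + 1532\right) \left(42^{2} \sqrt{55 + 42} - 3299\right) = \left(- 68 \left(1 - 68 + 4624\right) + 1532\right) \left(1764 \sqrt{97} - 3299\right) = \left(\left(-68\right) 4557 + 1532\right) \left(-3299 + 1764 \sqrt{97}\right) = \left(-309876 + 1532\right) \left(-3299 + 1764 \sqrt{97}\right) = - 308344 \left(-3299 + 1764 \sqrt{97}\right) = 1017226856 - 543918816 \sqrt{97}$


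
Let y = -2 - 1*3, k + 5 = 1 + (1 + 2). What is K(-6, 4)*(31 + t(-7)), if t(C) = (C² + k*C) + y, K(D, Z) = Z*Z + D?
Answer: 820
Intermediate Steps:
k = -1 (k = -5 + (1 + (1 + 2)) = -5 + (1 + 3) = -5 + 4 = -1)
y = -5 (y = -2 - 3 = -5)
K(D, Z) = D + Z² (K(D, Z) = Z² + D = D + Z²)
t(C) = -5 + C² - C (t(C) = (C² - C) - 5 = -5 + C² - C)
K(-6, 4)*(31 + t(-7)) = (-6 + 4²)*(31 + (-5 + (-7)² - 1*(-7))) = (-6 + 16)*(31 + (-5 + 49 + 7)) = 10*(31 + 51) = 10*82 = 820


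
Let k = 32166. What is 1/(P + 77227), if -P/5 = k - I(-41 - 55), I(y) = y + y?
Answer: -1/84563 ≈ -1.1825e-5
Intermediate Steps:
I(y) = 2*y
P = -161790 (P = -5*(32166 - 2*(-41 - 55)) = -5*(32166 - 2*(-96)) = -5*(32166 - 1*(-192)) = -5*(32166 + 192) = -5*32358 = -161790)
1/(P + 77227) = 1/(-161790 + 77227) = 1/(-84563) = -1/84563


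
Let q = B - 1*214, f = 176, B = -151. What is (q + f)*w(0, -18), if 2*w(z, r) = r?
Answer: 1701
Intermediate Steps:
w(z, r) = r/2
q = -365 (q = -151 - 1*214 = -151 - 214 = -365)
(q + f)*w(0, -18) = (-365 + 176)*((½)*(-18)) = -189*(-9) = 1701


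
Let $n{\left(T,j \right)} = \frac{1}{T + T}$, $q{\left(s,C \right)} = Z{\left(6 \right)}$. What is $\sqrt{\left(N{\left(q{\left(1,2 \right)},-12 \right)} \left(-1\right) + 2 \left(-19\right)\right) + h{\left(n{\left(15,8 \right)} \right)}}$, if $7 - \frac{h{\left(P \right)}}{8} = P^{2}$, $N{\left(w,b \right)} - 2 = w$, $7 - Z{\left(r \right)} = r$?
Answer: $\frac{\sqrt{3373}}{15} \approx 3.8718$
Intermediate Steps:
$Z{\left(r \right)} = 7 - r$
$q{\left(s,C \right)} = 1$ ($q{\left(s,C \right)} = 7 - 6 = 1$)
$N{\left(w,b \right)} = 2 + w$
$n{\left(T,j \right)} = \frac{1}{2 T}$
$h{\left(P \right)} = 56 - 8 P^{2}$
$\sqrt{\left(N{\left(q{\left(1,2 \right)},-12 \right)} \left(-1\right) + 2 \left(-19\right)\right) + h{\left(n{\left(15,8 \right)} \right)}} = \sqrt{\left(\left(2 + 1\right) \left(-1\right) + 2 \left(-19\right)\right) + \left(56 - 8 \left(\frac{1}{2 \cdot 15}\right)^{2}\right)} = \sqrt{\left(3 \left(-1\right) - 38\right) + \left(56 - 8 \left(\frac{1}{2} \cdot \frac{1}{15}\right)^{2}\right)} = \sqrt{\left(-3 - 38\right) + \left(56 - \frac{8}{900}\right)} = \sqrt{-41 + \left(56 - \frac{2}{225}\right)} = \sqrt{-41 + \frac{12598}{225}} = \sqrt{\frac{3373}{225}} = \frac{\sqrt{3373}}{15}$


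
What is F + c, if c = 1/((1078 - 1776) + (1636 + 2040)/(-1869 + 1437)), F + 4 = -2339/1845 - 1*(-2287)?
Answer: 321219864928/140779035 ≈ 2281.7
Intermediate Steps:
F = 4209796/1845 (F = -4 + (-2339/1845 - 1*(-2287)) = -4 + (-2339*1/1845 + 2287) = -4 + (-2339/1845 + 2287) = -4 + 4217176/1845 = 4209796/1845 ≈ 2281.7)
c = -108/76303 (c = 1/(-698 + 3676/(-432)) = 1/(-698 + 3676*(-1/432)) = 1/(-698 - 919/108) = 1/(-76303/108) = -108/76303 ≈ -0.0014154)
F + c = 4209796/1845 - 108/76303 = 321219864928/140779035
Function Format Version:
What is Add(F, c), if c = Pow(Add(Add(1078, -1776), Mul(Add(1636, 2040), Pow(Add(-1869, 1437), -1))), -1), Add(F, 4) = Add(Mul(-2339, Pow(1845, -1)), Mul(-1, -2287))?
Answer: Rational(321219864928, 140779035) ≈ 2281.7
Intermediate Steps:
F = Rational(4209796, 1845) (F = Add(-4, Add(Mul(-2339, Pow(1845, -1)), Mul(-1, -2287))) = Add(-4, Add(Mul(-2339, Rational(1, 1845)), 2287)) = Add(-4, Add(Rational(-2339, 1845), 2287)) = Add(-4, Rational(4217176, 1845)) = Rational(4209796, 1845) ≈ 2281.7)
c = Rational(-108, 76303) (c = Pow(Add(-698, Mul(3676, Pow(-432, -1))), -1) = Pow(Add(-698, Mul(3676, Rational(-1, 432))), -1) = Pow(Add(-698, Rational(-919, 108)), -1) = Pow(Rational(-76303, 108), -1) = Rational(-108, 76303) ≈ -0.0014154)
Add(F, c) = Add(Rational(4209796, 1845), Rational(-108, 76303)) = Rational(321219864928, 140779035)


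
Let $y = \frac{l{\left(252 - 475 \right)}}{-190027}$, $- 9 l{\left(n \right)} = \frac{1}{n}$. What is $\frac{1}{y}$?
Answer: $-381384189$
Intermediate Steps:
$l{\left(n \right)} = - \frac{1}{9 n}$
$y = - \frac{1}{381384189}$ ($y = \frac{\left(- \frac{1}{9}\right) \frac{1}{252 - 475}}{-190027} = - \frac{1}{9 \left(252 - 475\right)} \left(- \frac{1}{190027}\right) = - \frac{1}{9 \left(-223\right)} \left(- \frac{1}{190027}\right) = \left(- \frac{1}{9}\right) \left(- \frac{1}{223}\right) \left(- \frac{1}{190027}\right) = \frac{1}{2007} \left(- \frac{1}{190027}\right) = - \frac{1}{381384189} \approx -2.622 \cdot 10^{-9}$)
$\frac{1}{y} = \frac{1}{- \frac{1}{381384189}} = -381384189$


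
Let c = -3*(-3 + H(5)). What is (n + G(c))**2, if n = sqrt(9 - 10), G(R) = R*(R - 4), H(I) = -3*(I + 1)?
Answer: (3717 + I)**2 ≈ 1.3816e+7 + 7.43e+3*I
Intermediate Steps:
H(I) = -3 - 3*I (H(I) = -3*(1 + I) = -3 - 3*I)
c = 63 (c = -3*(-3 + (-3 - 3*5)) = -3*(-3 + (-3 - 15)) = -3*(-3 - 18) = -3*(-21) = 63)
G(R) = R*(-4 + R)
n = I (n = sqrt(-1) = I ≈ 1.0*I)
(n + G(c))**2 = (I + 63*(-4 + 63))**2 = (I + 63*59)**2 = (I + 3717)**2 = (3717 + I)**2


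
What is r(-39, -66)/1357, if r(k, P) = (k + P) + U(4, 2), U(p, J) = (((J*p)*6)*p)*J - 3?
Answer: 12/59 ≈ 0.20339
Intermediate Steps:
U(p, J) = -3 + 6*J²*p² (U(p, J) = ((6*J*p)*p)*J - 3 = (6*J*p²)*J - 3 = 6*J²*p² - 3 = -3 + 6*J²*p²)
r(k, P) = 381 + P + k (r(k, P) = (k + P) + (-3 + 6*2²*4²) = (P + k) + (-3 + 6*4*16) = (P + k) + (-3 + 384) = (P + k) + 381 = 381 + P + k)
r(-39, -66)/1357 = (381 - 66 - 39)/1357 = 276*(1/1357) = 12/59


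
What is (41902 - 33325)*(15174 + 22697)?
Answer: 324819567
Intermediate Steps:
(41902 - 33325)*(15174 + 22697) = 8577*37871 = 324819567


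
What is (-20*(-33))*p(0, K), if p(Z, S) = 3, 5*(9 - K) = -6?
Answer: 1980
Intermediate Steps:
K = 51/5 (K = 9 - ⅕*(-6) = 9 + 6/5 = 51/5 ≈ 10.200)
(-20*(-33))*p(0, K) = -20*(-33)*3 = 660*3 = 1980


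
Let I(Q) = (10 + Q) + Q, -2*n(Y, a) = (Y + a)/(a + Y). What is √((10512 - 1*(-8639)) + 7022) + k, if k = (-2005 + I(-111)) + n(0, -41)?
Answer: -4435/2 + √26173 ≈ -2055.7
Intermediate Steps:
n(Y, a) = -½ (n(Y, a) = -(Y + a)/(2*(a + Y)) = -(Y + a)/(2*(Y + a)) = -½*1 = -½)
I(Q) = 10 + 2*Q
k = -4435/2 (k = (-2005 + (10 + 2*(-111))) - ½ = (-2005 + (10 - 222)) - ½ = (-2005 - 212) - ½ = -2217 - ½ = -4435/2 ≈ -2217.5)
√((10512 - 1*(-8639)) + 7022) + k = √((10512 - 1*(-8639)) + 7022) - 4435/2 = √((10512 + 8639) + 7022) - 4435/2 = √(19151 + 7022) - 4435/2 = √26173 - 4435/2 = -4435/2 + √26173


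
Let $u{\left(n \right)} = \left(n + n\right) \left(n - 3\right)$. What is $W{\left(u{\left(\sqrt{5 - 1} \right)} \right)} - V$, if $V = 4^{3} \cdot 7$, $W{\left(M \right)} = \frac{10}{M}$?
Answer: $- \frac{901}{2} \approx -450.5$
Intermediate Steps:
$u{\left(n \right)} = 2 n \left(-3 + n\right)$
$V = 448$ ($V = 64 \cdot 7 = 448$)
$W{\left(u{\left(\sqrt{5 - 1} \right)} \right)} - V = \frac{10}{2 \sqrt{5 - 1} \left(-3 + \sqrt{5 - 1}\right)} - 448 = \frac{10}{2 \sqrt{4} \left(-3 + \sqrt{4}\right)} - 448 = \frac{10}{2 \cdot 2 \left(-3 + 2\right)} - 448 = \frac{10}{2 \cdot 2 \left(-1\right)} - 448 = \frac{10}{-4} - 448 = 10 \left(- \frac{1}{4}\right) - 448 = - \frac{5}{2} - 448 = - \frac{901}{2}$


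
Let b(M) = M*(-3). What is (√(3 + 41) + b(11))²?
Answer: 1133 - 132*√11 ≈ 695.21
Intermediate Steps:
b(M) = -3*M
(√(3 + 41) + b(11))² = (√(3 + 41) - 3*11)² = (√44 - 33)² = (2*√11 - 33)² = (-33 + 2*√11)²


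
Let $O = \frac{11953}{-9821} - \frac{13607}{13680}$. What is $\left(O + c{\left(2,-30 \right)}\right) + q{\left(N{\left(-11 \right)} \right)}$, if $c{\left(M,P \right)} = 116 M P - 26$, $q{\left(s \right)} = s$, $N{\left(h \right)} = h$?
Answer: $- \frac{940353057547}{134351280} \approx -6999.2$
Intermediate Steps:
$O = - \frac{297151387}{134351280}$ ($O = 11953 \left(- \frac{1}{9821}\right) - \frac{13607}{13680} = - \frac{11953}{9821} - \frac{13607}{13680} = - \frac{297151387}{134351280} \approx -2.2118$)
$c{\left(M,P \right)} = -26 + 116 M P$ ($c{\left(M,P \right)} = 116 M P - 26 = -26 + 116 M P$)
$\left(O + c{\left(2,-30 \right)}\right) + q{\left(N{\left(-11 \right)} \right)} = \left(- \frac{297151387}{134351280} + \left(-26 + 116 \cdot 2 \left(-30\right)\right)\right) - 11 = \left(- \frac{297151387}{134351280} - 6986\right) - 11 = - \frac{938875193467}{134351280} - 11 = - \frac{940353057547}{134351280}$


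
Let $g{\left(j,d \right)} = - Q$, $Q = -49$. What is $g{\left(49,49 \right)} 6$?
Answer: $294$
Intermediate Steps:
$g{\left(j,d \right)} = 49$ ($g{\left(j,d \right)} = \left(-1\right) \left(-49\right) = 49$)
$g{\left(49,49 \right)} 6 = 49 \cdot 6 = 294$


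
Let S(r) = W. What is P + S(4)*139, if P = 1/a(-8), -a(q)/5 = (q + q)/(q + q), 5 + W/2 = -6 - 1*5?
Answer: -22241/5 ≈ -4448.2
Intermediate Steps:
W = -32 (W = -10 + 2*(-6 - 1*5) = -10 + 2*(-6 - 5) = -10 + 2*(-11) = -10 - 22 = -32)
S(r) = -32
a(q) = -5 (a(q) = -5*(q + q)/(q + q) = -5*2*q/(2*q) = -5*2*q*1/(2*q) = -5*1 = -5)
P = -⅕ (P = 1/(-5) = -⅕ ≈ -0.20000)
P + S(4)*139 = -⅕ - 32*139 = -⅕ - 4448 = -22241/5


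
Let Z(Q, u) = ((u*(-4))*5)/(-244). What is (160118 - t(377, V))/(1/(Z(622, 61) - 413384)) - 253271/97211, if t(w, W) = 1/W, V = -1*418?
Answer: -2689553986145508203/40634198 ≈ -6.6189e+10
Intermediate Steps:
V = -418
Z(Q, u) = 5*u/61 (Z(Q, u) = (-4*u*5)*(-1/244) = -20*u*(-1/244) = 5*u/61)
(160118 - t(377, V))/(1/(Z(622, 61) - 413384)) - 253271/97211 = (160118 - 1/(-418))/(1/((5/61)*61 - 413384)) - 253271/97211 = (160118 - 1*(-1/418))/(1/(5 - 413384)) - 253271*1/97211 = (160118 + 1/418)/(1/(-413379)) - 253271/97211 = 66929325/(418*(-1/413379)) - 253271/97211 = (66929325/418)*(-413379) - 253271/97211 = -27667177439175/418 - 253271/97211 = -2689553986145508203/40634198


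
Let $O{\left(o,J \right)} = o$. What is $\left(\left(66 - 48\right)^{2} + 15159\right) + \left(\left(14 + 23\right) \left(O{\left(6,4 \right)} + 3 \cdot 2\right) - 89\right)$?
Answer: $15838$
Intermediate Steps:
$\left(\left(66 - 48\right)^{2} + 15159\right) + \left(\left(14 + 23\right) \left(O{\left(6,4 \right)} + 3 \cdot 2\right) - 89\right) = \left(\left(66 - 48\right)^{2} + 15159\right) - \left(89 - \left(14 + 23\right) \left(6 + 3 \cdot 2\right)\right) = \left(18^{2} + 15159\right) - \left(89 - 37 \left(6 + 6\right)\right) = \left(324 + 15159\right) + \left(37 \cdot 12 - 89\right) = 15483 + \left(444 - 89\right) = 15483 + 355 = 15838$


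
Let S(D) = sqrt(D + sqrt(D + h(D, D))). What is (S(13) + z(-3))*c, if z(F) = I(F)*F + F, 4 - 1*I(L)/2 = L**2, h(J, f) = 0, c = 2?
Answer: 54 + 2*sqrt(13 + sqrt(13)) ≈ 62.150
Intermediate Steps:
I(L) = 8 - 2*L**2
z(F) = F + F*(8 - 2*F**2) (z(F) = (8 - 2*F**2)*F + F = F*(8 - 2*F**2) + F = F + F*(8 - 2*F**2))
S(D) = sqrt(D + sqrt(D)) (S(D) = sqrt(D + sqrt(D + 0)) = sqrt(D + sqrt(D)))
(S(13) + z(-3))*c = (sqrt(13 + sqrt(13)) - 3*(9 - 2*(-3)**2))*2 = (sqrt(13 + sqrt(13)) - 3*(9 - 2*9))*2 = (sqrt(13 + sqrt(13)) - 3*(9 - 18))*2 = (sqrt(13 + sqrt(13)) - 3*(-9))*2 = (sqrt(13 + sqrt(13)) + 27)*2 = (27 + sqrt(13 + sqrt(13)))*2 = 54 + 2*sqrt(13 + sqrt(13))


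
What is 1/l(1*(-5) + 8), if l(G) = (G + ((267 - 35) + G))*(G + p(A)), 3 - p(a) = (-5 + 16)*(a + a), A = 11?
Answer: -1/56168 ≈ -1.7804e-5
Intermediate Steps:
p(a) = 3 - 22*a (p(a) = 3 - (-5 + 16)*(a + a) = 3 - 11*2*a = 3 - 22*a)
l(G) = (-239 + G)*(232 + 2*G) (l(G) = (G + ((267 - 35) + G))*(G + (3 - 22*11)) = (G + (232 + G))*(G + (3 - 242)) = (232 + 2*G)*(G - 239) = (232 + 2*G)*(-239 + G) = (-239 + G)*(232 + 2*G))
1/l(1*(-5) + 8) = 1/(-55448 - 246*(1*(-5) + 8) + 2*(1*(-5) + 8)²) = 1/(-55448 - 246*(-5 + 8) + 2*(-5 + 8)²) = 1/(-55448 - 246*3 + 2*3²) = 1/(-55448 - 738 + 2*9) = 1/(-55448 - 738 + 18) = 1/(-56168) = -1/56168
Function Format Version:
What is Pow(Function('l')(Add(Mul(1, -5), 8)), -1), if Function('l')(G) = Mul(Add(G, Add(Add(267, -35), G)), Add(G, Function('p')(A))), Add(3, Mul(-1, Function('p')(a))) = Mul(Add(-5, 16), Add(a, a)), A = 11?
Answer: Rational(-1, 56168) ≈ -1.7804e-5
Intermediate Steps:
Function('p')(a) = Add(3, Mul(-22, a)) (Function('p')(a) = Add(3, Mul(-1, Mul(Add(-5, 16), Add(a, a)))) = Add(3, Mul(-1, Mul(11, Mul(2, a)))) = Add(3, Mul(-1, Mul(22, a))) = Add(3, Mul(-22, a)))
Function('l')(G) = Mul(Add(-239, G), Add(232, Mul(2, G))) (Function('l')(G) = Mul(Add(G, Add(Add(267, -35), G)), Add(G, Add(3, Mul(-22, 11)))) = Mul(Add(G, Add(232, G)), Add(G, Add(3, -242))) = Mul(Add(232, Mul(2, G)), Add(G, -239)) = Mul(Add(232, Mul(2, G)), Add(-239, G)) = Mul(Add(-239, G), Add(232, Mul(2, G))))
Pow(Function('l')(Add(Mul(1, -5), 8)), -1) = Pow(Add(-55448, Mul(-246, Add(Mul(1, -5), 8)), Mul(2, Pow(Add(Mul(1, -5), 8), 2))), -1) = Pow(Add(-55448, Mul(-246, Add(-5, 8)), Mul(2, Pow(Add(-5, 8), 2))), -1) = Pow(Add(-55448, Mul(-246, 3), Mul(2, Pow(3, 2))), -1) = Pow(Add(-55448, -738, Mul(2, 9)), -1) = Pow(Add(-55448, -738, 18), -1) = Pow(-56168, -1) = Rational(-1, 56168)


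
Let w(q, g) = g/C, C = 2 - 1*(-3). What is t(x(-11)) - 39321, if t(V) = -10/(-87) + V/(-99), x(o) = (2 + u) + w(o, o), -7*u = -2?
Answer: -1317053074/33495 ≈ -39321.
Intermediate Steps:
u = 2/7 (u = -1/7*(-2) = 2/7 ≈ 0.28571)
C = 5 (C = 2 + 3 = 5)
w(q, g) = g/5
x(o) = 16/7 + o/5 (x(o) = (2 + 2/7) + o/5 = 16/7 + o/5)
t(V) = 10/87 - V/99 (t(V) = -10*(-1/87) + V*(-1/99) = 10/87 - V/99)
t(x(-11)) - 39321 = (10/87 - (16/7 + (1/5)*(-11))/99) - 39321 = (10/87 - (16/7 - 11/5)/99) - 39321 = (10/87 - 1/99*3/35) - 39321 = (10/87 - 1/1155) - 39321 = 3821/33495 - 39321 = -1317053074/33495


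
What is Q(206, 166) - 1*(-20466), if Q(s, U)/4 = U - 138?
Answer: 20578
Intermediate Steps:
Q(s, U) = -552 + 4*U (Q(s, U) = 4*(U - 138) = 4*(-138 + U) = -552 + 4*U)
Q(206, 166) - 1*(-20466) = (-552 + 4*166) - 1*(-20466) = (-552 + 664) + 20466 = 112 + 20466 = 20578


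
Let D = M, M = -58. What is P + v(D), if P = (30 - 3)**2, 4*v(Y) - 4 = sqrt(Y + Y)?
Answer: 730 + I*sqrt(29)/2 ≈ 730.0 + 2.6926*I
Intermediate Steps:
D = -58
v(Y) = 1 + sqrt(2)*sqrt(Y)/4 (v(Y) = 1 + sqrt(Y + Y)/4 = 1 + sqrt(2*Y)/4 = 1 + (sqrt(2)*sqrt(Y))/4 = 1 + sqrt(2)*sqrt(Y)/4)
P = 729 (P = 27**2 = 729)
P + v(D) = 729 + (1 + sqrt(2)*sqrt(-58)/4) = 729 + (1 + sqrt(2)*(I*sqrt(58))/4) = 729 + (1 + I*sqrt(29)/2) = 730 + I*sqrt(29)/2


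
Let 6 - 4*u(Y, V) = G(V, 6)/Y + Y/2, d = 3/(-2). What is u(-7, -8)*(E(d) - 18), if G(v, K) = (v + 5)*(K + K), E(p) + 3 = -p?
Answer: -2379/112 ≈ -21.241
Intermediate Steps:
d = -3/2 (d = 3*(-1/2) = -3/2 ≈ -1.5000)
E(p) = -3 - p
G(v, K) = 2*K*(5 + v) (G(v, K) = (5 + v)*(2*K) = 2*K*(5 + v))
u(Y, V) = 3/2 - Y/8 - (60 + 12*V)/(4*Y) (u(Y, V) = 3/2 - ((2*6*(5 + V))/Y + Y/2)/4 = 3/2 - ((60 + 12*V)/Y + Y*(1/2))/4 = 3/2 - ((60 + 12*V)/Y + Y/2)/4 = 3/2 - (Y/2 + (60 + 12*V)/Y)/4 = 3/2 + (-Y/8 - (60 + 12*V)/(4*Y)) = 3/2 - Y/8 - (60 + 12*V)/(4*Y))
u(-7, -8)*(E(d) - 18) = ((1/8)*(-120 - 24*(-8) - 1*(-7)*(-12 - 7))/(-7))*((-3 - 1*(-3/2)) - 18) = ((1/8)*(-1/7)*(-120 + 192 - 1*(-7)*(-19)))*((-3 + 3/2) - 18) = ((1/8)*(-1/7)*(-120 + 192 - 133))*(-3/2 - 18) = ((1/8)*(-1/7)*(-61))*(-39/2) = (61/56)*(-39/2) = -2379/112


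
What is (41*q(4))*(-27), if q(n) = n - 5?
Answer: 1107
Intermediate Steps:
q(n) = -5 + n
(41*q(4))*(-27) = (41*(-5 + 4))*(-27) = (41*(-1))*(-27) = -41*(-27) = 1107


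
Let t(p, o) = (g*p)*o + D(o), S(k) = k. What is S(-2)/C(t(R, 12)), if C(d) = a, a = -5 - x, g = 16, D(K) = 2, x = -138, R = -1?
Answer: -2/133 ≈ -0.015038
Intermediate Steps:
t(p, o) = 2 + 16*o*p (t(p, o) = (16*p)*o + 2 = 16*o*p + 2 = 2 + 16*o*p)
a = 133 (a = -5 - 1*(-138) = -5 + 138 = 133)
C(d) = 133
S(-2)/C(t(R, 12)) = -2/133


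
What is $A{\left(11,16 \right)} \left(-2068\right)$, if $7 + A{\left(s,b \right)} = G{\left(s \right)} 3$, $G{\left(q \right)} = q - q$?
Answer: $14476$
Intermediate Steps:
$G{\left(q \right)} = 0$
$A{\left(s,b \right)} = -7$ ($A{\left(s,b \right)} = -7 + 0 \cdot 3 = -7 + 0 = -7$)
$A{\left(11,16 \right)} \left(-2068\right) = \left(-7\right) \left(-2068\right) = 14476$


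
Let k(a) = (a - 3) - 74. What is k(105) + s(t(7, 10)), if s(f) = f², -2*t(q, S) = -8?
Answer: 44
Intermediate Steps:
t(q, S) = 4 (t(q, S) = -½*(-8) = 4)
k(a) = -77 + a (k(a) = (-3 + a) - 74 = -77 + a)
k(105) + s(t(7, 10)) = (-77 + 105) + 4² = 28 + 16 = 44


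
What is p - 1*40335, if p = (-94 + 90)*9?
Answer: -40371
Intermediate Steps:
p = -36 (p = -4*9 = -36)
p - 1*40335 = -36 - 1*40335 = -36 - 40335 = -40371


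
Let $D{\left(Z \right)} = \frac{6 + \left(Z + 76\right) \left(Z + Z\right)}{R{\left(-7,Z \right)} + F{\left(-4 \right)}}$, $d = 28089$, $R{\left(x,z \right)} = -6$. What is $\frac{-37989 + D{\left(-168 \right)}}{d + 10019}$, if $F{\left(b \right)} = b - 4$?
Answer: $- \frac{140691}{133378} \approx -1.0548$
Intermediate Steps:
$F{\left(b \right)} = -4 + b$
$D{\left(Z \right)} = - \frac{3}{7} - \frac{Z \left(76 + Z\right)}{7}$ ($D{\left(Z \right)} = \frac{6 + \left(Z + 76\right) \left(Z + Z\right)}{-6 - 8} = \frac{6 + \left(76 + Z\right) 2 Z}{-6 - 8} = \frac{6 + 2 Z \left(76 + Z\right)}{-14} = \left(6 + 2 Z \left(76 + Z\right)\right) \left(- \frac{1}{14}\right) = - \frac{3}{7} - \frac{Z \left(76 + Z\right)}{7}$)
$\frac{-37989 + D{\left(-168 \right)}}{d + 10019} = \frac{-37989 - \left(- \frac{12765}{7} + 4032\right)}{28089 + 10019} = \frac{-37989 - \frac{15459}{7}}{38108} = \left(-37989 - \frac{15459}{7}\right) \frac{1}{38108} = \left(- \frac{281382}{7}\right) \frac{1}{38108} = - \frac{140691}{133378}$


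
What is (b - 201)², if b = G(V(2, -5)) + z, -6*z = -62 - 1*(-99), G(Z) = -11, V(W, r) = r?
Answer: 1713481/36 ≈ 47597.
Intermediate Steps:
z = -37/6 (z = -(-62 - 1*(-99))/6 = -(-62 + 99)/6 = -⅙*37 = -37/6 ≈ -6.1667)
b = -103/6 (b = -11 - 37/6 = -103/6 ≈ -17.167)
(b - 201)² = (-103/6 - 201)² = (-1309/6)² = 1713481/36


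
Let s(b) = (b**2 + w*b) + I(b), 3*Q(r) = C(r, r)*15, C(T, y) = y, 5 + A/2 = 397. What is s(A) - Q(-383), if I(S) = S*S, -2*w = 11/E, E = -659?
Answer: 811382905/659 ≈ 1.2312e+6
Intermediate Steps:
A = 784 (A = -10 + 2*397 = -10 + 794 = 784)
Q(r) = 5*r (Q(r) = (r*15)/3 = (15*r)/3 = 5*r)
w = 11/1318 (w = -11/(2*(-659)) = -11*(-1)/(2*659) = -1/2*(-11/659) = 11/1318 ≈ 0.0083460)
I(S) = S**2
s(b) = 2*b**2 + 11*b/1318 (s(b) = (b**2 + 11*b/1318) + b**2 = 2*b**2 + 11*b/1318)
s(A) - Q(-383) = (1/1318)*784*(11 + 2636*784) - 5*(-383) = (1/1318)*784*(11 + 2066624) - 1*(-1915) = (1/1318)*784*2066635 + 1915 = 810120920/659 + 1915 = 811382905/659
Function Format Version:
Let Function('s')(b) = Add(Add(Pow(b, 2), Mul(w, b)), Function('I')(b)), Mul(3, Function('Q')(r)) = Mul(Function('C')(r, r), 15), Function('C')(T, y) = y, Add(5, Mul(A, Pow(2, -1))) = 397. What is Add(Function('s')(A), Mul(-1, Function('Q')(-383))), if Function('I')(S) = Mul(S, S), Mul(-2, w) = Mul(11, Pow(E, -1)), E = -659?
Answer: Rational(811382905, 659) ≈ 1.2312e+6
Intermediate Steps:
A = 784 (A = Add(-10, Mul(2, 397)) = Add(-10, 794) = 784)
Function('Q')(r) = Mul(5, r) (Function('Q')(r) = Mul(Rational(1, 3), Mul(r, 15)) = Mul(Rational(1, 3), Mul(15, r)) = Mul(5, r))
w = Rational(11, 1318) (w = Mul(Rational(-1, 2), Mul(11, Pow(-659, -1))) = Mul(Rational(-1, 2), Mul(11, Rational(-1, 659))) = Mul(Rational(-1, 2), Rational(-11, 659)) = Rational(11, 1318) ≈ 0.0083460)
Function('I')(S) = Pow(S, 2)
Function('s')(b) = Add(Mul(2, Pow(b, 2)), Mul(Rational(11, 1318), b)) (Function('s')(b) = Add(Add(Pow(b, 2), Mul(Rational(11, 1318), b)), Pow(b, 2)) = Add(Mul(2, Pow(b, 2)), Mul(Rational(11, 1318), b)))
Add(Function('s')(A), Mul(-1, Function('Q')(-383))) = Add(Mul(Rational(1, 1318), 784, Add(11, Mul(2636, 784))), Mul(-1, Mul(5, -383))) = Add(Mul(Rational(1, 1318), 784, Add(11, 2066624)), Mul(-1, -1915)) = Add(Mul(Rational(1, 1318), 784, 2066635), 1915) = Add(Rational(810120920, 659), 1915) = Rational(811382905, 659)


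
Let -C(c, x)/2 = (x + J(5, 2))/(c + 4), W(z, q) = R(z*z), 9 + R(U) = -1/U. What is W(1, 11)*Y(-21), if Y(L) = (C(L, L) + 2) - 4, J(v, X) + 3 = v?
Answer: 720/17 ≈ 42.353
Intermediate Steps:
J(v, X) = -3 + v
R(U) = -9 - 1/U
W(z, q) = -9 - 1/z**2 (W(z, q) = -9 - 1/(z*z) = -9 - 1/(z**2) = -9 - 1/z**2)
C(c, x) = -2*(2 + x)/(4 + c) (C(c, x) = -2*(x + (-3 + 5))/(c + 4) = -2*(x + 2)/(4 + c) = -2*(2 + x)/(4 + c))
Y(L) = -2 + 2*(-2 - L)/(4 + L) (Y(L) = (2*(-2 - L)/(4 + L) + 2) - 4 = (2 + 2*(-2 - L)/(4 + L)) - 4 = -2 + 2*(-2 - L)/(4 + L))
W(1, 11)*Y(-21) = (-9 - 1/1**2)*(4*(-3 - 1*(-21))/(4 - 21)) = (-9 - 1*1)*(4*(-3 + 21)/(-17)) = (-9 - 1)*(4*(-1/17)*18) = -10*(-72/17) = 720/17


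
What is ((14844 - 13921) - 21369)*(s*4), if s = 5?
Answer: -408920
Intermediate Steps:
((14844 - 13921) - 21369)*(s*4) = ((14844 - 13921) - 21369)*(5*4) = (923 - 21369)*20 = -20446*20 = -408920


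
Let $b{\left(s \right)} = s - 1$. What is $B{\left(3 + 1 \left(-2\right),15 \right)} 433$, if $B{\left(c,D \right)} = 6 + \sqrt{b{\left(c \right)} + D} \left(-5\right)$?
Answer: $2598 - 2165 \sqrt{15} \approx -5787.0$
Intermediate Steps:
$b{\left(s \right)} = -1 + s$ ($b{\left(s \right)} = s - 1 = -1 + s$)
$B{\left(c,D \right)} = 6 - 5 \sqrt{-1 + D + c}$ ($B{\left(c,D \right)} = 6 + \sqrt{\left(-1 + c\right) + D} \left(-5\right) = 6 + \sqrt{-1 + D + c} \left(-5\right) = 6 - 5 \sqrt{-1 + D + c}$)
$B{\left(3 + 1 \left(-2\right),15 \right)} 433 = \left(6 - 5 \sqrt{-1 + 15 + \left(3 + 1 \left(-2\right)\right)}\right) 433 = \left(6 - 5 \sqrt{-1 + 15 + \left(3 - 2\right)}\right) 433 = \left(6 - 5 \sqrt{-1 + 15 + 1}\right) 433 = \left(6 - 5 \sqrt{15}\right) 433 = 2598 - 2165 \sqrt{15}$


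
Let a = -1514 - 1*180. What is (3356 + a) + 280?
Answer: 1942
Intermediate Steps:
a = -1694 (a = -1514 - 180 = -1694)
(3356 + a) + 280 = (3356 - 1694) + 280 = 1662 + 280 = 1942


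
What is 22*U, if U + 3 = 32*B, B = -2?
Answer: -1474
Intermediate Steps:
U = -67 (U = -3 + 32*(-2) = -3 - 64 = -67)
22*U = 22*(-67) = -1474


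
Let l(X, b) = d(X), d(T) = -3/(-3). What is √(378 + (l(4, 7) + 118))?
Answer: √497 ≈ 22.293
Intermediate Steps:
d(T) = 1 (d(T) = -3*(-⅓) = 1)
l(X, b) = 1
√(378 + (l(4, 7) + 118)) = √(378 + (1 + 118)) = √(378 + 119) = √497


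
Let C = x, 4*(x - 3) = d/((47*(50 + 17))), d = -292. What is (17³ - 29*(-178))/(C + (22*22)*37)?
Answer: 31726175/56401666 ≈ 0.56250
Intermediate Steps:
x = 9374/3149 (x = 3 + (-292*1/(47*(50 + 17)))/4 = 3 + (-292/(47*67))/4 = 3 + (-292/3149)/4 = 3 + (-292*1/3149)/4 = 3 + (¼)*(-292/3149) = 3 - 73/3149 = 9374/3149 ≈ 2.9768)
C = 9374/3149 ≈ 2.9768
(17³ - 29*(-178))/(C + (22*22)*37) = (17³ - 29*(-178))/(9374/3149 + (22*22)*37) = (4913 + 5162)/(9374/3149 + 484*37) = 10075/(9374/3149 + 17908) = 10075/(56401666/3149) = 10075*(3149/56401666) = 31726175/56401666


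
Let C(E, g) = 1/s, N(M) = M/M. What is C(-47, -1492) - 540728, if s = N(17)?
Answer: -540727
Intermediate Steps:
N(M) = 1
s = 1
C(E, g) = 1 (C(E, g) = 1/1 = 1)
C(-47, -1492) - 540728 = 1 - 540728 = -540727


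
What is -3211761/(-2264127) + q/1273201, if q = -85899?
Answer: 1298243690596/960896253509 ≈ 1.3511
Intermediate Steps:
-3211761/(-2264127) + q/1273201 = -3211761/(-2264127) - 85899/1273201 = -3211761*(-1/2264127) - 85899*1/1273201 = 1070587/754709 - 85899/1273201 = 1298243690596/960896253509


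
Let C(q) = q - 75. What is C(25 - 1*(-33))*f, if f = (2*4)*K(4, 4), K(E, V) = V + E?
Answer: -1088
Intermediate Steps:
K(E, V) = E + V
C(q) = -75 + q
f = 64 (f = (2*4)*(4 + 4) = 8*8 = 64)
C(25 - 1*(-33))*f = (-75 + (25 - 1*(-33)))*64 = (-75 + (25 + 33))*64 = (-75 + 58)*64 = -17*64 = -1088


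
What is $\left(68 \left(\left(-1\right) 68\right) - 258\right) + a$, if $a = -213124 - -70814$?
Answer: $-147192$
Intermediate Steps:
$a = -142310$ ($a = -213124 + 70814 = -142310$)
$\left(68 \left(\left(-1\right) 68\right) - 258\right) + a = \left(68 \left(\left(-1\right) 68\right) - 258\right) - 142310 = \left(68 \left(-68\right) - 258\right) - 142310 = \left(-4624 - 258\right) - 142310 = -4882 - 142310 = -147192$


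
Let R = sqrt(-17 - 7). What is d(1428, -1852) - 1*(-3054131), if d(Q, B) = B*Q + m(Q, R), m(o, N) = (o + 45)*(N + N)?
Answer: 409475 + 5892*I*sqrt(6) ≈ 4.0948e+5 + 14432.0*I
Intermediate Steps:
R = 2*I*sqrt(6) (R = sqrt(-24) = 2*I*sqrt(6) ≈ 4.899*I)
m(o, N) = 2*N*(45 + o) (m(o, N) = (45 + o)*(2*N) = 2*N*(45 + o))
d(Q, B) = B*Q + 4*I*sqrt(6)*(45 + Q) (d(Q, B) = B*Q + 2*(2*I*sqrt(6))*(45 + Q) = B*Q + 4*I*sqrt(6)*(45 + Q))
d(1428, -1852) - 1*(-3054131) = (-1852*1428 + 4*I*sqrt(6)*(45 + 1428)) - 1*(-3054131) = (-2644656 + 4*I*sqrt(6)*1473) + 3054131 = (-2644656 + 5892*I*sqrt(6)) + 3054131 = 409475 + 5892*I*sqrt(6)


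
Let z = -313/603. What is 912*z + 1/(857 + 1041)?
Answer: -180598295/381498 ≈ -473.39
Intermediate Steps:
z = -313/603 (z = -313*1/603 = -313/603 ≈ -0.51907)
912*z + 1/(857 + 1041) = 912*(-313/603) + 1/(857 + 1041) = -95152/201 + 1/1898 = -180598295/381498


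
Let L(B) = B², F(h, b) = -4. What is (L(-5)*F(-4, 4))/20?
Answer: -5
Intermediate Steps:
(L(-5)*F(-4, 4))/20 = ((-5)²*(-4))/20 = (25*(-4))*(1/20) = -100*1/20 = -5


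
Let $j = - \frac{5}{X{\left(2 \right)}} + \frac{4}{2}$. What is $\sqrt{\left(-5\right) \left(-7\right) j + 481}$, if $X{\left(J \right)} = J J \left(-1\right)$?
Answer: $\frac{\sqrt{2379}}{2} \approx 24.388$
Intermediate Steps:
$X{\left(J \right)} = - J^{2}$ ($X{\left(J \right)} = J^{2} \left(-1\right) = - J^{2}$)
$j = \frac{13}{4}$ ($j = - \frac{5}{\left(-1\right) 2^{2}} + \frac{4}{2} = - \frac{5}{\left(-1\right) 4} + 4 \cdot \frac{1}{2} = - \frac{5}{-4} + 2 = \left(-5\right) \left(- \frac{1}{4}\right) + 2 = \frac{5}{4} + 2 = \frac{13}{4} \approx 3.25$)
$\sqrt{\left(-5\right) \left(-7\right) j + 481} = \sqrt{\left(-5\right) \left(-7\right) \frac{13}{4} + 481} = \sqrt{35 \cdot \frac{13}{4} + 481} = \sqrt{\frac{455}{4} + 481} = \sqrt{\frac{2379}{4}} = \frac{\sqrt{2379}}{2}$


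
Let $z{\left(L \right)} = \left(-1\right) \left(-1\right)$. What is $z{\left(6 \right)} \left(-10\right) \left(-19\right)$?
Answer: $190$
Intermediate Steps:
$z{\left(L \right)} = 1$
$z{\left(6 \right)} \left(-10\right) \left(-19\right) = 1 \left(-10\right) \left(-19\right) = \left(-10\right) \left(-19\right) = 190$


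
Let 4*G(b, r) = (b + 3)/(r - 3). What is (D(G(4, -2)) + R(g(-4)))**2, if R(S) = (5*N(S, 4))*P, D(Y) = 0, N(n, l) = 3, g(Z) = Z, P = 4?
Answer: 3600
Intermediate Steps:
G(b, r) = (3 + b)/(4*(-3 + r)) (G(b, r) = ((b + 3)/(r - 3))/4 = ((3 + b)/(-3 + r))/4 = (3 + b)/(4*(-3 + r)))
R(S) = 60 (R(S) = (5*3)*4 = 15*4 = 60)
(D(G(4, -2)) + R(g(-4)))**2 = (0 + 60)**2 = 60**2 = 3600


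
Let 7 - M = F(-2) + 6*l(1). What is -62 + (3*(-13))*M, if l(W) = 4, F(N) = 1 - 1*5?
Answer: 445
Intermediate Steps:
F(N) = -4 (F(N) = 1 - 5 = -4)
M = -13 (M = 7 - (-4 + 6*4) = 7 - (-4 + 24) = 7 - 1*20 = 7 - 20 = -13)
-62 + (3*(-13))*M = -62 + (3*(-13))*(-13) = -62 - 39*(-13) = -62 + 507 = 445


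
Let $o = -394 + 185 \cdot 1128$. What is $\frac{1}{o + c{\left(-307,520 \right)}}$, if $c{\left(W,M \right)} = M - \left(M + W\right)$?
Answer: $\frac{1}{208593} \approx 4.794 \cdot 10^{-6}$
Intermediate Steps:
$c{\left(W,M \right)} = - W$ ($c{\left(W,M \right)} = M - \left(M + W\right) = - W$)
$o = 208286$ ($o = -394 + 208680 = 208286$)
$\frac{1}{o + c{\left(-307,520 \right)}} = \frac{1}{208286 - -307} = \frac{1}{208286 + 307} = \frac{1}{208593}$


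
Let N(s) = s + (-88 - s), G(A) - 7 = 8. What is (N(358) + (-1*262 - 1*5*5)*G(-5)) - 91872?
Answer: -96265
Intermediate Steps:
G(A) = 15 (G(A) = 7 + 8 = 15)
N(s) = -88
(N(358) + (-1*262 - 1*5*5)*G(-5)) - 91872 = (-88 + (-1*262 - 1*5*5)*15) - 91872 = (-88 + (-262 - 5*5)*15) - 91872 = (-88 + (-262 - 25)*15) - 91872 = (-88 - 287*15) - 91872 = (-88 - 4305) - 91872 = -4393 - 91872 = -96265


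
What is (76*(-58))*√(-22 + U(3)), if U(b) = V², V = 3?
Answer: -4408*I*√13 ≈ -15893.0*I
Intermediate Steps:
U(b) = 9 (U(b) = 3² = 9)
(76*(-58))*√(-22 + U(3)) = (76*(-58))*√(-22 + 9) = -4408*I*√13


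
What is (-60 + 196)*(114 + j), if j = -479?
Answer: -49640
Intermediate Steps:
(-60 + 196)*(114 + j) = (-60 + 196)*(114 - 479) = 136*(-365) = -49640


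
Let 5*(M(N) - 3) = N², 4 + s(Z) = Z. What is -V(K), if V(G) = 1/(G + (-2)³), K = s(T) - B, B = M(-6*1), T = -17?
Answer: 5/196 ≈ 0.025510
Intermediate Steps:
s(Z) = -4 + Z
M(N) = 3 + N²/5
B = 51/5 (B = 3 + (-6*1)²/5 = 3 + (⅕)*(-6)² = 3 + (⅕)*36 = 3 + 36/5 = 51/5 ≈ 10.200)
K = -156/5 (K = (-4 - 17) - 1*51/5 = -21 - 51/5 = -156/5 ≈ -31.200)
V(G) = 1/(-8 + G) (V(G) = 1/(G - 8) = 1/(-8 + G))
-V(K) = -1/(-8 - 156/5) = -1/(-196/5) = -1*(-5/196) = 5/196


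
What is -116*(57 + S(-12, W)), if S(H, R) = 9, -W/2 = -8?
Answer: -7656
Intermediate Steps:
W = 16 (W = -2*(-8) = 16)
-116*(57 + S(-12, W)) = -116*(57 + 9) = -116*66 = -7656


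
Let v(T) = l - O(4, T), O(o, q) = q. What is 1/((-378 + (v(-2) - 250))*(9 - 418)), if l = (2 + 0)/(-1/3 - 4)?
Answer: 13/3330896 ≈ 3.9029e-6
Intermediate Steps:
l = -6/13 (l = 2/(-1*1/3 - 4) = 2/(-1/3 - 4) = 2/(-13/3) = 2*(-3/13) = -6/13 ≈ -0.46154)
v(T) = -6/13 - T
1/((-378 + (v(-2) - 250))*(9 - 418)) = 1/((-378 + ((-6/13 - 1*(-2)) - 250))*(9 - 418)) = 1/((-378 + ((-6/13 + 2) - 250))*(-409)) = 1/((-378 + (20/13 - 250))*(-409)) = 1/((-378 - 3230/13)*(-409)) = 1/(-8144/13*(-409)) = 1/(3330896/13) = 13/3330896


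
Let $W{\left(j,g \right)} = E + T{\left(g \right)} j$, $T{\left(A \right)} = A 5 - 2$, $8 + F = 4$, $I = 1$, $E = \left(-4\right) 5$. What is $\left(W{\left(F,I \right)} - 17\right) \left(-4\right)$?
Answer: $196$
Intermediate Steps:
$E = -20$
$F = -4$ ($F = -8 + 4 = -4$)
$T{\left(A \right)} = -2 + 5 A$ ($T{\left(A \right)} = 5 A - 2 = -2 + 5 A$)
$W{\left(j,g \right)} = -20 + j \left(-2 + 5 g\right)$ ($W{\left(j,g \right)} = -20 + \left(-2 + 5 g\right) j = -20 + j \left(-2 + 5 g\right)$)
$\left(W{\left(F,I \right)} - 17\right) \left(-4\right) = \left(\left(-20 - 4 \left(-2 + 5 \cdot 1\right)\right) - 17\right) \left(-4\right) = \left(\left(-20 - 4 \left(-2 + 5\right)\right) - 17\right) \left(-4\right) = \left(\left(-20 - 12\right) - 17\right) \left(-4\right) = \left(-32 - 17\right) \left(-4\right) = \left(-49\right) \left(-4\right) = 196$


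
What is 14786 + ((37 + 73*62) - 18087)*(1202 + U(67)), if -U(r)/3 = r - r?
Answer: -16241062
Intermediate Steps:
U(r) = 0 (U(r) = -3*(r - r) = -3*0 = 0)
14786 + ((37 + 73*62) - 18087)*(1202 + U(67)) = 14786 + ((37 + 73*62) - 18087)*(1202 + 0) = 14786 + ((37 + 4526) - 18087)*1202 = 14786 + (4563 - 18087)*1202 = 14786 - 13524*1202 = 14786 - 16255848 = -16241062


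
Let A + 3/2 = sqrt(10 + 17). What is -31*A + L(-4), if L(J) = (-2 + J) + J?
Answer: 73/2 - 93*sqrt(3) ≈ -124.58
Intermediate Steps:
L(J) = -2 + 2*J
A = -3/2 + 3*sqrt(3) (A = -3/2 + sqrt(10 + 17) = -3/2 + sqrt(27) = -3/2 + 3*sqrt(3) ≈ 3.6962)
-31*A + L(-4) = -31*(-3/2 + 3*sqrt(3)) + (-2 + 2*(-4)) = (93/2 - 93*sqrt(3)) + (-2 - 8) = (93/2 - 93*sqrt(3)) - 10 = 73/2 - 93*sqrt(3)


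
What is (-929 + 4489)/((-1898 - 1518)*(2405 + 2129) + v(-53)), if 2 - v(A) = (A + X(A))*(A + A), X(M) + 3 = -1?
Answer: -445/1936773 ≈ -0.00022976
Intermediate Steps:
X(M) = -4 (X(M) = -3 - 1 = -4)
v(A) = 2 - 2*A*(-4 + A) (v(A) = 2 - (A - 4)*(A + A) = 2 - (-4 + A)*2*A = 2 - 2*A*(-4 + A))
(-929 + 4489)/((-1898 - 1518)*(2405 + 2129) + v(-53)) = (-929 + 4489)/((-1898 - 1518)*(2405 + 2129) + (2 - 2*(-53)² + 8*(-53))) = 3560/(-3416*4534 + (2 - 2*2809 - 424)) = 3560/(-15488144 + (2 - 5618 - 424)) = 3560/(-15488144 - 6040) = 3560/(-15494184) = 3560*(-1/15494184) = -445/1936773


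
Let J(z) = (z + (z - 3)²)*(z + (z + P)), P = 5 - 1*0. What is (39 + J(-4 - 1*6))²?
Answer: 5503716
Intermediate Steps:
P = 5 (P = 5 + 0 = 5)
J(z) = (5 + 2*z)*(z + (-3 + z)²) (J(z) = (z + (z - 3)²)*(z + (z + 5)) = (z + (-3 + z)²)*(z + (5 + z)) = (z + (-3 + z)²)*(5 + 2*z) = (5 + 2*z)*(z + (-3 + z)²))
(39 + J(-4 - 1*6))² = (39 + (45 - 7*(-4 - 1*6) - 5*(-4 - 1*6)² + 2*(-4 - 1*6)³))² = (39 + (45 - 7*(-4 - 6) - 5*(-4 - 6)² + 2*(-4 - 6)³))² = (39 + (45 - 7*(-10) - 5*(-10)² + 2*(-10)³))² = (39 + (45 + 70 - 5*100 + 2*(-1000)))² = (39 + (45 + 70 - 500 - 2000))² = (39 - 2385)² = (-2346)² = 5503716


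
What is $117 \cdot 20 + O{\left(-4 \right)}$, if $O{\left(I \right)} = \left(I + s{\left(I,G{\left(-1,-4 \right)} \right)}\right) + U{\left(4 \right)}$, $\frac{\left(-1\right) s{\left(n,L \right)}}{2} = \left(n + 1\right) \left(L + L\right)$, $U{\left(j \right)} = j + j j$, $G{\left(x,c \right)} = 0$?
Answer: $2356$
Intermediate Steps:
$U{\left(j \right)} = j + j^{2}$
$s{\left(n,L \right)} = - 4 L \left(1 + n\right)$ ($s{\left(n,L \right)} = - 2 \left(n + 1\right) \left(L + L\right) = - 2 \left(1 + n\right) 2 L = - 2 \cdot 2 L \left(1 + n\right) = - 4 L \left(1 + n\right)$)
$O{\left(I \right)} = 20 + I$ ($O{\left(I \right)} = \left(I - 0 \left(1 + I\right)\right) + 4 \left(1 + 4\right) = \left(I + 0\right) + 4 \cdot 5 = I + 20 = 20 + I$)
$117 \cdot 20 + O{\left(-4 \right)} = 117 \cdot 20 + \left(20 - 4\right) = 2340 + 16 = 2356$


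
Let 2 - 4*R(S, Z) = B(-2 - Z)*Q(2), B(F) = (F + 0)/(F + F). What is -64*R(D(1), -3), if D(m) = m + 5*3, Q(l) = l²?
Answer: 0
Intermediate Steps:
B(F) = ½ (B(F) = F/((2*F)) = F*(1/(2*F)) = ½)
D(m) = 15 + m (D(m) = m + 15 = 15 + m)
R(S, Z) = 0 (R(S, Z) = ½ - 2²/8 = ½ - 4/8 = ½ - ¼*2 = ½ - ½ = 0)
-64*R(D(1), -3) = -64*0 = 0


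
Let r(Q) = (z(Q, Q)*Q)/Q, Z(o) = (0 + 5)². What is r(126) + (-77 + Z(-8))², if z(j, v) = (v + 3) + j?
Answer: 2959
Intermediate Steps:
z(j, v) = 3 + j + v (z(j, v) = (3 + v) + j = 3 + j + v)
Z(o) = 25 (Z(o) = 5² = 25)
r(Q) = 3 + 2*Q (r(Q) = ((3 + Q + Q)*Q)/Q = ((3 + 2*Q)*Q)/Q = (Q*(3 + 2*Q))/Q = 3 + 2*Q)
r(126) + (-77 + Z(-8))² = (3 + 2*126) + (-77 + 25)² = (3 + 252) + (-52)² = 255 + 2704 = 2959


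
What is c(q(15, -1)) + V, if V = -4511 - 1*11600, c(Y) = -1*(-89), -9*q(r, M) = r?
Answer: -16022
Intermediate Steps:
q(r, M) = -r/9
c(Y) = 89
V = -16111 (V = -4511 - 11600 = -16111)
c(q(15, -1)) + V = 89 - 16111 = -16022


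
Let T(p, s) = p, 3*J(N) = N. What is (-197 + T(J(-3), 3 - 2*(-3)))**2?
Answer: 39204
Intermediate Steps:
J(N) = N/3
(-197 + T(J(-3), 3 - 2*(-3)))**2 = (-197 + (1/3)*(-3))**2 = (-197 - 1)**2 = (-198)**2 = 39204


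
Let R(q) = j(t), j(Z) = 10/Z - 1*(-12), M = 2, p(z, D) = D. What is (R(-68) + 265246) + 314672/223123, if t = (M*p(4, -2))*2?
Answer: 236740786009/892492 ≈ 2.6526e+5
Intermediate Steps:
t = -8 (t = (2*(-2))*2 = -4*2 = -8)
j(Z) = 12 + 10/Z (j(Z) = 10/Z + 12 = 12 + 10/Z)
R(q) = 43/4 (R(q) = 12 + 10/(-8) = 12 + 10*(-1/8) = 12 - 5/4 = 43/4)
(R(-68) + 265246) + 314672/223123 = (43/4 + 265246) + 314672/223123 = 1061027/4 + 314672*(1/223123) = 1061027/4 + 314672/223123 = 236740786009/892492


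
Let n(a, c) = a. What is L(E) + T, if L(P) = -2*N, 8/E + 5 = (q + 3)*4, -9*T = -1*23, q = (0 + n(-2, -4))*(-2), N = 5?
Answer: -67/9 ≈ -7.4444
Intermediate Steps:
q = 4 (q = (0 - 2)*(-2) = -2*(-2) = 4)
T = 23/9 (T = -(-1)*23/9 = -⅑*(-23) = 23/9 ≈ 2.5556)
E = 8/23 (E = 8/(-5 + (4 + 3)*4) = 8/(-5 + 7*4) = 8/(-5 + 28) = 8/23 ≈ 0.34783)
L(P) = -10 (L(P) = -2*5 = -10)
L(E) + T = -10 + 23/9 = -67/9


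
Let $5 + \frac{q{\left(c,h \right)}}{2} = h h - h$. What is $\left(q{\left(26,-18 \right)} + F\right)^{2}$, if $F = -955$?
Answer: $78961$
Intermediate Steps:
$q{\left(c,h \right)} = -10 - 2 h + 2 h^{2}$ ($q{\left(c,h \right)} = -10 + 2 \left(h h - h\right) = -10 + 2 \left(h^{2} - h\right) = -10 + \left(- 2 h + 2 h^{2}\right) = -10 - 2 h + 2 h^{2}$)
$\left(q{\left(26,-18 \right)} + F\right)^{2} = \left(\left(-10 - -36 + 2 \left(-18\right)^{2}\right) - 955\right)^{2} = \left(\left(-10 + 36 + 2 \cdot 324\right) - 955\right)^{2} = \left(\left(-10 + 36 + 648\right) - 955\right)^{2} = \left(674 - 955\right)^{2} = \left(-281\right)^{2} = 78961$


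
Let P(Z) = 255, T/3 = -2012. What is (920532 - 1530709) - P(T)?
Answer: -610432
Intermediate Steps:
T = -6036 (T = 3*(-2012) = -6036)
(920532 - 1530709) - P(T) = (920532 - 1530709) - 1*255 = -610177 - 255 = -610432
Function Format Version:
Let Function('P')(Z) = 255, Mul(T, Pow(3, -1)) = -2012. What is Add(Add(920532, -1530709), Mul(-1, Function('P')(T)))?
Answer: -610432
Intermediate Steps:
T = -6036 (T = Mul(3, -2012) = -6036)
Add(Add(920532, -1530709), Mul(-1, Function('P')(T))) = Add(Add(920532, -1530709), Mul(-1, 255)) = Add(-610177, -255) = -610432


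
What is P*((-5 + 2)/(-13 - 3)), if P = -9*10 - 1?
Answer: -273/16 ≈ -17.063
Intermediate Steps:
P = -91 (P = -90 - 1 = -91)
P*((-5 + 2)/(-13 - 3)) = -91*(-5 + 2)/(-13 - 3) = -(-273)/(-16) = -(-273)*(-1)/16 = -91*3/16 = -273/16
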